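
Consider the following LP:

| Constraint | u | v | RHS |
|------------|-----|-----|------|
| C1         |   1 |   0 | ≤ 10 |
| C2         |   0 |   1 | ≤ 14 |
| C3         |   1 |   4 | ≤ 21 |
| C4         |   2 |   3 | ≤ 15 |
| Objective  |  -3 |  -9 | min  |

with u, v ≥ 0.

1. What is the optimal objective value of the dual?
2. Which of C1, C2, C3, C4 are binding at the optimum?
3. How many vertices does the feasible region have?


1. -45
2. C4
3. 3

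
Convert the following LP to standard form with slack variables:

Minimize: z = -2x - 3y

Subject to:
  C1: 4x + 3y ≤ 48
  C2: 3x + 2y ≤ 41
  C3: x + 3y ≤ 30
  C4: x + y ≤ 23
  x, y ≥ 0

min z = -2x - 3y

s.t.
  4x + 3y + s1 = 48
  3x + 2y + s2 = 41
  x + 3y + s3 = 30
  x + y + s4 = 23
  x, y, s1, s2, s3, s4 ≥ 0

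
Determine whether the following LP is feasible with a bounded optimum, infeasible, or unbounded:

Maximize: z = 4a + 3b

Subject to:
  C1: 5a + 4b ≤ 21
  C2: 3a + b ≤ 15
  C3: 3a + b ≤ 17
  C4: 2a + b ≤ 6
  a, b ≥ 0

Feasible with a bounded optimal solution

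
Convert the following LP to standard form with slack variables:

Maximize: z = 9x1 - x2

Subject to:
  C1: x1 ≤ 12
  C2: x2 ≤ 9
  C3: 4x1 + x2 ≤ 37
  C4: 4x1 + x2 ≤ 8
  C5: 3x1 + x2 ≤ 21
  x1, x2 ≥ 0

max z = 9x1 - x2

s.t.
  x1 + s1 = 12
  x2 + s2 = 9
  4x1 + x2 + s3 = 37
  4x1 + x2 + s4 = 8
  3x1 + x2 + s5 = 21
  x1, x2, s1, s2, s3, s4, s5 ≥ 0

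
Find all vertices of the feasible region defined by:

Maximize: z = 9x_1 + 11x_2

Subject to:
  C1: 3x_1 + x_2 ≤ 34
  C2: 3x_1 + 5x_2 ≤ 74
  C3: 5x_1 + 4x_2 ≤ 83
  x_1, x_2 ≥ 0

(0, 0), (11.33, 0), (8, 10), (0, 14.8)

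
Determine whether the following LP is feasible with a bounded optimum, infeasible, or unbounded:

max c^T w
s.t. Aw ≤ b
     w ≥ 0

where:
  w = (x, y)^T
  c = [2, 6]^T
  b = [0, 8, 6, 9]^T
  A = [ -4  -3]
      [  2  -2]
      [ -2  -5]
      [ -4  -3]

Unbounded (objective can increase without bound)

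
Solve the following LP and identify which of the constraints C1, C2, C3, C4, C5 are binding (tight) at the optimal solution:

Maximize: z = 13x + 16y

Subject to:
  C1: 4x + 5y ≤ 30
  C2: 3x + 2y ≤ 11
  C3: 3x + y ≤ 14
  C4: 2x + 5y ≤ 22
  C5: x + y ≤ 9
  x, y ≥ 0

At x = 1, y = 4, compute slack b - a·x for each constraint:
  C1: 30 − 24 = 6  (slack)
  C2: 11 − 11 = 0  (binding)
  C3: 14 − 7 = 7  (slack)
  C4: 22 − 22 = 0  (binding)
  C5: 9 − 5 = 4  (slack)

Optimal: x = 1, y = 4
Binding: C2, C4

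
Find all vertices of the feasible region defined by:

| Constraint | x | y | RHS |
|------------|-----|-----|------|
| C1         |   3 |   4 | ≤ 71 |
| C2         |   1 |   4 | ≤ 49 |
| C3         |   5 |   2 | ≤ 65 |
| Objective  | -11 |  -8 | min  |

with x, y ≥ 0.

(0, 0), (13, 0), (9, 10), (0, 12.25)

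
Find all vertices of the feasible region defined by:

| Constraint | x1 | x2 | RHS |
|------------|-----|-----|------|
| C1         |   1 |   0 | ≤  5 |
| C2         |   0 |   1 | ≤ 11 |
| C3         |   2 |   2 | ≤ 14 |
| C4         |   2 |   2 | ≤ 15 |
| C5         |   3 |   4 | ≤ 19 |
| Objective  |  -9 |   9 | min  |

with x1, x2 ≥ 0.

(0, 0), (5, 0), (5, 1), (0, 4.75)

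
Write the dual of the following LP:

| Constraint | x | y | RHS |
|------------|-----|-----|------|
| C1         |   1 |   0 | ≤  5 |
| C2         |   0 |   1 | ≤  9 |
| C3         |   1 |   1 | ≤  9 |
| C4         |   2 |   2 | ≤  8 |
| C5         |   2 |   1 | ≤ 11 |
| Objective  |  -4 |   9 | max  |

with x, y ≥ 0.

Primal max cᵀx s.t. Ax ≤ b, x ≥ 0  →  Dual min bᵀy s.t. Aᵀy ≥ c, y ≥ 0.

Minimize: z = 5y1 + 9y2 + 9y3 + 8y4 + 11y5

Subject to:
  y1 + y3 + 2y4 + 2y5 ≥ -4
  y2 + y3 + 2y4 + y5 ≥ 9
  y1, y2, y3, y4, y5 ≥ 0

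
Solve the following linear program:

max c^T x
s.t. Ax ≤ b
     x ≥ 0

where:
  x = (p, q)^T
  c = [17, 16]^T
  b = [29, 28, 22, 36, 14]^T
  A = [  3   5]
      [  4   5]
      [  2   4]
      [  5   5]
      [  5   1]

Evaluate the objective at each vertex of the feasible region:
  z(0, 0) = 0
  z(2.8, 0) = 47.6
  z(2, 4) = 98  ←
  z(0.3333, 5.333) = 91
  z(0, 5.5) = 88
The maximum is at p = 2, q = 4.

p = 2, q = 4, z = 98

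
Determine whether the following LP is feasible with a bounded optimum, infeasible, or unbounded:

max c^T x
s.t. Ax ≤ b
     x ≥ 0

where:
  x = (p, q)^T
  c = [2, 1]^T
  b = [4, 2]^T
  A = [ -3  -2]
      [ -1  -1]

Unbounded (objective can increase without bound)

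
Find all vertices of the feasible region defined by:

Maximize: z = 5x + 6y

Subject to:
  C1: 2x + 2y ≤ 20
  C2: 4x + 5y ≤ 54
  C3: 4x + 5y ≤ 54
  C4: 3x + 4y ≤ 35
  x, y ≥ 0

(0, 0), (10, 0), (5, 5), (0, 8.75)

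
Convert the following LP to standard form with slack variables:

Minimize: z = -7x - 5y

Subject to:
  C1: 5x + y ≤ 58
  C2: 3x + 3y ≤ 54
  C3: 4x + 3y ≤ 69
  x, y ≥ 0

min z = -7x - 5y

s.t.
  5x + y + s1 = 58
  3x + 3y + s2 = 54
  4x + 3y + s3 = 69
  x, y, s1, s2, s3 ≥ 0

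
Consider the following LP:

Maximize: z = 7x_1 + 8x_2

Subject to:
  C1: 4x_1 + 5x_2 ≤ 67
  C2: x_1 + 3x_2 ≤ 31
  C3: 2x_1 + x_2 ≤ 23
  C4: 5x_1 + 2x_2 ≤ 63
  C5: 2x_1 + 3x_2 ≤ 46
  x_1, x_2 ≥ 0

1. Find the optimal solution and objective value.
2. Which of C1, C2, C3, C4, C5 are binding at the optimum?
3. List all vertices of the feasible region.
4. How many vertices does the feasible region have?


1. x_1 = 8, x_2 = 7, z = 112
2. C1, C3
3. (0, 0), (11.5, 0), (8, 7), (6.571, 8.143), (0, 10.33)
4. 5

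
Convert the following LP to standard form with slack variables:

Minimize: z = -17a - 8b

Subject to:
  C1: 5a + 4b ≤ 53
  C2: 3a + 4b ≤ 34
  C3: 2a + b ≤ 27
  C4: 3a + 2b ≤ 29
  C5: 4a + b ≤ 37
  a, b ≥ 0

min z = -17a - 8b

s.t.
  5a + 4b + s1 = 53
  3a + 4b + s2 = 34
  2a + b + s3 = 27
  3a + 2b + s4 = 29
  4a + b + s5 = 37
  a, b, s1, s2, s3, s4, s5 ≥ 0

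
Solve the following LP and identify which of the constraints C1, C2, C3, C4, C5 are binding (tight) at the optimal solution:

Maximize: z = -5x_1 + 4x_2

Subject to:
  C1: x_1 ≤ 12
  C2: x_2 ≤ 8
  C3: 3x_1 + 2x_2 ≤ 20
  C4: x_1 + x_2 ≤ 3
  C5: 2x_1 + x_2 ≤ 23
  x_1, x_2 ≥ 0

At x_1 = 0, x_2 = 3, compute slack b - a·x for each constraint:
  C1: 12 − 0 = 12  (slack)
  C2: 8 − 3 = 5  (slack)
  C3: 20 − 6 = 14  (slack)
  C4: 3 − 3 = 0  (binding)
  C5: 23 − 3 = 20  (slack)

Optimal: x_1 = 0, x_2 = 3
Binding: C4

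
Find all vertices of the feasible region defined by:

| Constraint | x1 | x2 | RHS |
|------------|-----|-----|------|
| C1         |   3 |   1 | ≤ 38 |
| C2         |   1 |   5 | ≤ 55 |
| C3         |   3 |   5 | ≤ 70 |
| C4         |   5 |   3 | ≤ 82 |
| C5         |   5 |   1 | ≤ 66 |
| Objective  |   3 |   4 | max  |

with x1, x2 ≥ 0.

(0, 0), (12.67, 0), (10, 8), (7.5, 9.5), (0, 11)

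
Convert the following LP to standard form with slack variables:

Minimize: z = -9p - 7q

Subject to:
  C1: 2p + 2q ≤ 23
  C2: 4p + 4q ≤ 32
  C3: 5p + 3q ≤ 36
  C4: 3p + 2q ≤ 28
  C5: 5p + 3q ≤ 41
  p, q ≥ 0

min z = -9p - 7q

s.t.
  2p + 2q + s1 = 23
  4p + 4q + s2 = 32
  5p + 3q + s3 = 36
  3p + 2q + s4 = 28
  5p + 3q + s5 = 41
  p, q, s1, s2, s3, s4, s5 ≥ 0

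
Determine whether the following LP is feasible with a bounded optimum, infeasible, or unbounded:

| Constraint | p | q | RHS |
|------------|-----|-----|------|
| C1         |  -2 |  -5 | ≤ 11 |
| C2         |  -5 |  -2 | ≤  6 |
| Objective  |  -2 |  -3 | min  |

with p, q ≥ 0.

Unbounded (objective can decrease without bound)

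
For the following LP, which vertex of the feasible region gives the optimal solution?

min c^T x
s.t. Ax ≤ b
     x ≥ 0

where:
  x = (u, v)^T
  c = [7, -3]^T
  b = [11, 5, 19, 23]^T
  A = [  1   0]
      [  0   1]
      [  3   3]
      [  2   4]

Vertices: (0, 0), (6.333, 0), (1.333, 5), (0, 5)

Evaluate the objective at each vertex of the feasible region:
  z(0, 0) = 0
  z(6.333, 0) = 44.33
  z(1.333, 5) = -5.667
  z(0, 5) = -15  ←
The minimum is at u = 0, v = 5.

(0, 5)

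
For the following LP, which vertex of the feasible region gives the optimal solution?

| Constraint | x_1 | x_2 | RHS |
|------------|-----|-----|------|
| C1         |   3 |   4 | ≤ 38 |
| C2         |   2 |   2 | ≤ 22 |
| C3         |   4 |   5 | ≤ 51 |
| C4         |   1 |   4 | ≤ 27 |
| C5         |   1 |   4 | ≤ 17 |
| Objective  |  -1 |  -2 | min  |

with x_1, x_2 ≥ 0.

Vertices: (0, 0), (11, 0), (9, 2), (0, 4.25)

Evaluate the objective at each vertex of the feasible region:
  z(0, 0) = 0
  z(11, 0) = -11
  z(9, 2) = -13  ←
  z(0, 4.25) = -8.5
The minimum is at x_1 = 9, x_2 = 2.

(9, 2)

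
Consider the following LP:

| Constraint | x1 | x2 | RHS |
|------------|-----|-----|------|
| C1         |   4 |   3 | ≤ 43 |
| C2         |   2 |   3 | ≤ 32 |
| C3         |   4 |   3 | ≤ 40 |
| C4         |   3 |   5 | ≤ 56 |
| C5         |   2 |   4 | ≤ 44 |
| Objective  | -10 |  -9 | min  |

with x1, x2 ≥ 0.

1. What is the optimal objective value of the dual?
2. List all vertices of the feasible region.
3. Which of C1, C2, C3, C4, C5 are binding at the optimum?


1. -112
2. (0, 0), (10, 0), (4, 8), (0, 10.67)
3. C2, C3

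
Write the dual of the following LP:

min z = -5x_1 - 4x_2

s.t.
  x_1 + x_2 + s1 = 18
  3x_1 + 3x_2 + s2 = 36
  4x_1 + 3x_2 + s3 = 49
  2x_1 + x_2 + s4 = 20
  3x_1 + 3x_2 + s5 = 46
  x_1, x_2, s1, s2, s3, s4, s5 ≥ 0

Primal min cᵀx s.t. Ax ≤ b, x ≥ 0  →  Dual max −bᵀy s.t. Aᵀy ≥ −c, y ≥ 0.

Maximize: z = -18y1 - 36y2 - 49y3 - 20y4 - 46y5

Subject to:
  y1 + 3y2 + 4y3 + 2y4 + 3y5 ≥ 5
  y1 + 3y2 + 3y3 + y4 + 3y5 ≥ 4
  y1, y2, y3, y4, y5 ≥ 0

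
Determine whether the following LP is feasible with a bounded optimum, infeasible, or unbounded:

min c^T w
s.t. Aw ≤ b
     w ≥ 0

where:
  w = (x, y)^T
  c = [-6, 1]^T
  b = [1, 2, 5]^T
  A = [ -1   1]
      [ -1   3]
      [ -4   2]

Unbounded (objective can decrease without bound)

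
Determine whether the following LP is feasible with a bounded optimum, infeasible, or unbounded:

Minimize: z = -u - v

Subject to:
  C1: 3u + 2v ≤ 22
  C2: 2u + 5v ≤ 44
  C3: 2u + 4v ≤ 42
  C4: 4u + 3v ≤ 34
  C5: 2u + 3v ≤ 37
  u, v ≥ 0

Feasible with a bounded optimal solution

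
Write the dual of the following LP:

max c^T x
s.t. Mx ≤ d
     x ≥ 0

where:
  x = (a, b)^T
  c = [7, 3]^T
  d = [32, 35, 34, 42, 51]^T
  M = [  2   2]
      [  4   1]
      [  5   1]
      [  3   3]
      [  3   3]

Primal max cᵀx s.t. Ax ≤ b, x ≥ 0  →  Dual min bᵀy s.t. Aᵀy ≥ c, y ≥ 0.

Minimize: z = 32y1 + 35y2 + 34y3 + 42y4 + 51y5

Subject to:
  2y1 + 4y2 + 5y3 + 3y4 + 3y5 ≥ 7
  2y1 + y2 + y3 + 3y4 + 3y5 ≥ 3
  y1, y2, y3, y4, y5 ≥ 0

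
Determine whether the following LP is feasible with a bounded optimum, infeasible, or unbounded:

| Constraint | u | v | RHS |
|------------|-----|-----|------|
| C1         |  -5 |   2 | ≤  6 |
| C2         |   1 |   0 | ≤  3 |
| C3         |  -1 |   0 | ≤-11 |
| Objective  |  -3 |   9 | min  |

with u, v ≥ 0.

Infeasible (no feasible solution exists)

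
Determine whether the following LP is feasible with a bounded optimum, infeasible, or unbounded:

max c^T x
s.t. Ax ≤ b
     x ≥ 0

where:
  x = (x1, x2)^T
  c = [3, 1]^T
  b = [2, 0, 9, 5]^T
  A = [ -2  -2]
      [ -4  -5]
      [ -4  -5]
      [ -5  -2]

Unbounded (objective can increase without bound)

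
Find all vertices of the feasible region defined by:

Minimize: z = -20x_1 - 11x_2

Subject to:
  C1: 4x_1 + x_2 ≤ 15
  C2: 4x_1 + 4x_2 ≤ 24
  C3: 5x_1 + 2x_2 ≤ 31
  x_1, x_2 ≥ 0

(0, 0), (3.75, 0), (3, 3), (0, 6)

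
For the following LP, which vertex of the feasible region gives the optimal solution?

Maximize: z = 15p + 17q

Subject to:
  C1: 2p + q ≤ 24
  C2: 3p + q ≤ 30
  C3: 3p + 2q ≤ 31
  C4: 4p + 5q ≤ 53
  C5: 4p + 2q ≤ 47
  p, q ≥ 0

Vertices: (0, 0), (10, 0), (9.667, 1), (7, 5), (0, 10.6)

Evaluate the objective at each vertex of the feasible region:
  z(0, 0) = 0
  z(10, 0) = 150
  z(9.667, 1) = 162
  z(7, 5) = 190  ←
  z(0, 10.6) = 180.2
The maximum is at p = 7, q = 5.

(7, 5)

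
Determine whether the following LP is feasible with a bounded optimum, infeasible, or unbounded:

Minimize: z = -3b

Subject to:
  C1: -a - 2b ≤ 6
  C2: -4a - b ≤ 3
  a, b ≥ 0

Unbounded (objective can decrease without bound)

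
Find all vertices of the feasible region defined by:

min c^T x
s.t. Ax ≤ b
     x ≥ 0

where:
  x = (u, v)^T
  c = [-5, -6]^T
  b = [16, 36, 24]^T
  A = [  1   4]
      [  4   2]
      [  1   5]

(0, 0), (9, 0), (8, 2), (0, 4)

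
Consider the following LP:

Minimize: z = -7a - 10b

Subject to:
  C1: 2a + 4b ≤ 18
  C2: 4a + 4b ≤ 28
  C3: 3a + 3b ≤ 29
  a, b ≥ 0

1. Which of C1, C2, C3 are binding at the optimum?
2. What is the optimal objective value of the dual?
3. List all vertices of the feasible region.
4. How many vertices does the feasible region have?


1. C1, C2
2. -55
3. (0, 0), (7, 0), (5, 2), (0, 4.5)
4. 4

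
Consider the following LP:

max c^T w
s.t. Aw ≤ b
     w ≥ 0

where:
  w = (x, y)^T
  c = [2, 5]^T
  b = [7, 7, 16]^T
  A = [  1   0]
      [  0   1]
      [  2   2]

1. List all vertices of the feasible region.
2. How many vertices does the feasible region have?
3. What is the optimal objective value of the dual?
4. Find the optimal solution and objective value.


1. (0, 0), (7, 0), (7, 1), (1, 7), (0, 7)
2. 5
3. 37
4. x = 1, y = 7, z = 37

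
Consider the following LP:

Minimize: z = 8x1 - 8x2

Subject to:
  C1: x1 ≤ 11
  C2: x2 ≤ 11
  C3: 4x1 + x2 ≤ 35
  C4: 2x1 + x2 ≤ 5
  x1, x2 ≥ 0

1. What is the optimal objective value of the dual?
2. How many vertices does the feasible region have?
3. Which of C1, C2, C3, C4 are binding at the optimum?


1. -40
2. 3
3. C4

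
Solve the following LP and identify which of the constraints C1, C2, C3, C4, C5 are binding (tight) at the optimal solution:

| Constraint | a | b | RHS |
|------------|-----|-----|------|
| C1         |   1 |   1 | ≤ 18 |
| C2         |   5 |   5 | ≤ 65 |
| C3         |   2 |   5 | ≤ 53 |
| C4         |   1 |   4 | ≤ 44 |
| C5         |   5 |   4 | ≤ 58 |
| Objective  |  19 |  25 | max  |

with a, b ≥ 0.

At a = 4, b = 9, compute slack b - a·x for each constraint:
  C1: 18 − 13 = 5  (slack)
  C2: 65 − 65 = 0  (binding)
  C3: 53 − 53 = 0  (binding)
  C4: 44 − 40 = 4  (slack)
  C5: 58 − 56 = 2  (slack)

Optimal: a = 4, b = 9
Binding: C2, C3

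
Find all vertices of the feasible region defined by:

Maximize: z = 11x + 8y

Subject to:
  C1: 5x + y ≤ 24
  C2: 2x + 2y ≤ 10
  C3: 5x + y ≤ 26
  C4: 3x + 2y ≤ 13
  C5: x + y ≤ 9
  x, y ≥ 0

(0, 0), (4.333, 0), (3, 2), (0, 5)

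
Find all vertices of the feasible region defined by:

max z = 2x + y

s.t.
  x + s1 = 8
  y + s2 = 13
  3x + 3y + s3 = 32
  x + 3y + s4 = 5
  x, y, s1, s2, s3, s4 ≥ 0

(0, 0), (5, 0), (0, 1.667)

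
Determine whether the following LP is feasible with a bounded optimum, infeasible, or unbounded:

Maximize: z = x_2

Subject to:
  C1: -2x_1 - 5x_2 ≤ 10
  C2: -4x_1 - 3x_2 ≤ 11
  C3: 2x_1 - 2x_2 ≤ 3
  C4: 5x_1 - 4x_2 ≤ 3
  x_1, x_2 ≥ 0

Unbounded (objective can increase without bound)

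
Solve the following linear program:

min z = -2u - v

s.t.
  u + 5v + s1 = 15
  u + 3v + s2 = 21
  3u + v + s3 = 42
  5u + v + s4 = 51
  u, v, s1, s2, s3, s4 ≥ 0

Evaluate the objective at each vertex of the feasible region:
  z(0, 0) = 0
  z(10.2, 0) = -20.4
  z(10, 1) = -21  ←
  z(0, 3) = -3
The minimum is at u = 10, v = 1.

u = 10, v = 1, z = -21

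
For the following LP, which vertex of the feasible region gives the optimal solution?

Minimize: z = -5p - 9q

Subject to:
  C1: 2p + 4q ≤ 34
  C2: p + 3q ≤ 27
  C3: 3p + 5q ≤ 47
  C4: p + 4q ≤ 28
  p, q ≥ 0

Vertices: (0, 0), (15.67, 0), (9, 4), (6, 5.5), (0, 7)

Evaluate the objective at each vertex of the feasible region:
  z(0, 0) = 0
  z(15.67, 0) = -78.33
  z(9, 4) = -81  ←
  z(6, 5.5) = -79.5
  z(0, 7) = -63
The minimum is at p = 9, q = 4.

(9, 4)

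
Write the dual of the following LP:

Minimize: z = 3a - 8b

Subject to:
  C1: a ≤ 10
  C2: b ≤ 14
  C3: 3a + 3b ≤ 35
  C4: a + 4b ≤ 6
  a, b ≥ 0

Primal min cᵀx s.t. Ax ≤ b, x ≥ 0  →  Dual max −bᵀy s.t. Aᵀy ≥ −c, y ≥ 0.

Maximize: z = -10y1 - 14y2 - 35y3 - 6y4

Subject to:
  y1 + 3y3 + y4 ≥ -3
  y2 + 3y3 + 4y4 ≥ 8
  y1, y2, y3, y4 ≥ 0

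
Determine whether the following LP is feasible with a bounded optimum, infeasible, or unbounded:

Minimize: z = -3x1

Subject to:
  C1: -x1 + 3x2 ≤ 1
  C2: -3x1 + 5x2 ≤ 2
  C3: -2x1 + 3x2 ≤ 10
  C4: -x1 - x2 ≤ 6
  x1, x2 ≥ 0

Unbounded (objective can decrease without bound)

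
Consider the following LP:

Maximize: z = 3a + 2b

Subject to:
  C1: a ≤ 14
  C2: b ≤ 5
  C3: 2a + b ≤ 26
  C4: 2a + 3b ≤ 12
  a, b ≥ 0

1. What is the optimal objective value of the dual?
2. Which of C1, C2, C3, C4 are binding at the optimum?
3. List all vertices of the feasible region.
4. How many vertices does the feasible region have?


1. 18
2. C4
3. (0, 0), (6, 0), (0, 4)
4. 3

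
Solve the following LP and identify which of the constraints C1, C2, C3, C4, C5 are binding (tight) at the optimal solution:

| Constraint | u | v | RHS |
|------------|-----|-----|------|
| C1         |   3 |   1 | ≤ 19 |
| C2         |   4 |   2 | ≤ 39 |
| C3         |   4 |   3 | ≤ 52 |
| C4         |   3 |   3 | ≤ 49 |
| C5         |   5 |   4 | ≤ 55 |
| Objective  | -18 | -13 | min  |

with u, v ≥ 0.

At u = 3, v = 10, compute slack b - a·x for each constraint:
  C1: 19 − 19 = 0  (binding)
  C2: 39 − 32 = 7  (slack)
  C3: 52 − 42 = 10  (slack)
  C4: 49 − 39 = 10  (slack)
  C5: 55 − 55 = 0  (binding)

Optimal: u = 3, v = 10
Binding: C1, C5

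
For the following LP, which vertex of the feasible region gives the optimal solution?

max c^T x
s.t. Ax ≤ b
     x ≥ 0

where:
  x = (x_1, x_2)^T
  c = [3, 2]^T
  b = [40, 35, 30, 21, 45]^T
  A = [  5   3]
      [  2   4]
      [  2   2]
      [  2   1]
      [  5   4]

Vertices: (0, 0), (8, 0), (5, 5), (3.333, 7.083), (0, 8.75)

Evaluate the objective at each vertex of the feasible region:
  z(0, 0) = 0
  z(8, 0) = 24
  z(5, 5) = 25  ←
  z(3.333, 7.083) = 24.17
  z(0, 8.75) = 17.5
The maximum is at x_1 = 5, x_2 = 5.

(5, 5)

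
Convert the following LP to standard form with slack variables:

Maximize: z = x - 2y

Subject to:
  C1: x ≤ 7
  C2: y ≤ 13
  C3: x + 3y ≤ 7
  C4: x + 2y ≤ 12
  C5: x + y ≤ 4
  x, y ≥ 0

max z = x - 2y

s.t.
  x + s1 = 7
  y + s2 = 13
  x + 3y + s3 = 7
  x + 2y + s4 = 12
  x + y + s5 = 4
  x, y, s1, s2, s3, s4, s5 ≥ 0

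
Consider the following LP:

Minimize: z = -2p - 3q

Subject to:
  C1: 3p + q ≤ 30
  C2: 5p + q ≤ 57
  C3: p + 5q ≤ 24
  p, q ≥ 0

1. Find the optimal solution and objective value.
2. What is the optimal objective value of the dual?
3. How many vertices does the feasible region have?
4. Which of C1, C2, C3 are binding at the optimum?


1. p = 9, q = 3, z = -27
2. -27
3. 4
4. C1, C3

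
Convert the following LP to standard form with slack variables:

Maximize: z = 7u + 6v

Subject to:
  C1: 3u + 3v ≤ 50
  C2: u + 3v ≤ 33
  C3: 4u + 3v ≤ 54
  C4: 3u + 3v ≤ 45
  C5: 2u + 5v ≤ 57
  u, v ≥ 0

max z = 7u + 6v

s.t.
  3u + 3v + s1 = 50
  u + 3v + s2 = 33
  4u + 3v + s3 = 54
  3u + 3v + s4 = 45
  2u + 5v + s5 = 57
  u, v, s1, s2, s3, s4, s5 ≥ 0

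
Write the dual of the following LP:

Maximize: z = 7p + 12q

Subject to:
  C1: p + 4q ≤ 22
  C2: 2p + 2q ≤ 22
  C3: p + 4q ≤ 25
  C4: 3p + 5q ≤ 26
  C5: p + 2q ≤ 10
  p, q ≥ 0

Primal max cᵀx s.t. Ax ≤ b, x ≥ 0  →  Dual min bᵀy s.t. Aᵀy ≥ c, y ≥ 0.

Minimize: z = 22y1 + 22y2 + 25y3 + 26y4 + 10y5

Subject to:
  y1 + 2y2 + y3 + 3y4 + y5 ≥ 7
  4y1 + 2y2 + 4y3 + 5y4 + 2y5 ≥ 12
  y1, y2, y3, y4, y5 ≥ 0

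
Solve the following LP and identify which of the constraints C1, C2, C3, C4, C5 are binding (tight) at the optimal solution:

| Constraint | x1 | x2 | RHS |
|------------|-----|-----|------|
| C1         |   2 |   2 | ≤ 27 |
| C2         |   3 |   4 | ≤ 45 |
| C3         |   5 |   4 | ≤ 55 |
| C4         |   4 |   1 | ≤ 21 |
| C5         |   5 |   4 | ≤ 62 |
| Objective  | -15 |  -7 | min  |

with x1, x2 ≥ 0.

At x1 = 3, x2 = 9, compute slack b - a·x for each constraint:
  C1: 27 − 24 = 3  (slack)
  C2: 45 − 45 = 0  (binding)
  C3: 55 − 51 = 4  (slack)
  C4: 21 − 21 = 0  (binding)
  C5: 62 − 51 = 11  (slack)

Optimal: x1 = 3, x2 = 9
Binding: C2, C4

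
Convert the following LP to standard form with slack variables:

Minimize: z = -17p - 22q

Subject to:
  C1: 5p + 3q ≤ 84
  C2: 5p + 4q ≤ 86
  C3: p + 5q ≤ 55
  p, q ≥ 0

min z = -17p - 22q

s.t.
  5p + 3q + s1 = 84
  5p + 4q + s2 = 86
  p + 5q + s3 = 55
  p, q, s1, s2, s3 ≥ 0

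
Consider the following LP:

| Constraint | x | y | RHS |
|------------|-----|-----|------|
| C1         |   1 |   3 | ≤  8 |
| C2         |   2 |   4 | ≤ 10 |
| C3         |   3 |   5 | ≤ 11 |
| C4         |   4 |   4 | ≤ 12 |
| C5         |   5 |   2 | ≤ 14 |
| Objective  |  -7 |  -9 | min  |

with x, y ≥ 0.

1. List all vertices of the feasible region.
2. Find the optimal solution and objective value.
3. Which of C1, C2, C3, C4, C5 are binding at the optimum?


1. (0, 0), (2.8, 0), (2.667, 0.3333), (2, 1), (0, 2.2)
2. x = 2, y = 1, z = -23
3. C3, C4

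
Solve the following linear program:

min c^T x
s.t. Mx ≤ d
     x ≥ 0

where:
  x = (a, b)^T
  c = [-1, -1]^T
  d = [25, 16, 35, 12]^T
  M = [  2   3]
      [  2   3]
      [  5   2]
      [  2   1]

Evaluate the objective at each vertex of the feasible region:
  z(0, 0) = 0
  z(6, 0) = -6
  z(5, 2) = -7  ←
  z(0, 5.333) = -5.333
The minimum is at a = 5, b = 2.

a = 5, b = 2, z = -7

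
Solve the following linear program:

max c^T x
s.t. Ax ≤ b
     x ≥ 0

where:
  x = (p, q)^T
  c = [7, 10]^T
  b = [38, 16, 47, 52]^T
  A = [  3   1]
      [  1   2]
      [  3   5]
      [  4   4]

Evaluate the objective at each vertex of the feasible region:
  z(0, 0) = 0
  z(12.67, 0) = 88.67
  z(12.5, 0.5) = 92.5
  z(10, 3) = 100  ←
  z(0, 8) = 80
The maximum is at p = 10, q = 3.

p = 10, q = 3, z = 100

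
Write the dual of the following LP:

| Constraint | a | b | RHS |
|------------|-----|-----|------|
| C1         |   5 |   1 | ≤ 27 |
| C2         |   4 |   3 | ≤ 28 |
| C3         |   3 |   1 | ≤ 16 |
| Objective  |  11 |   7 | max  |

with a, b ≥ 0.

Primal max cᵀx s.t. Ax ≤ b, x ≥ 0  →  Dual min bᵀy s.t. Aᵀy ≥ c, y ≥ 0.

Minimize: z = 27y1 + 28y2 + 16y3

Subject to:
  5y1 + 4y2 + 3y3 ≥ 11
  y1 + 3y2 + y3 ≥ 7
  y1, y2, y3 ≥ 0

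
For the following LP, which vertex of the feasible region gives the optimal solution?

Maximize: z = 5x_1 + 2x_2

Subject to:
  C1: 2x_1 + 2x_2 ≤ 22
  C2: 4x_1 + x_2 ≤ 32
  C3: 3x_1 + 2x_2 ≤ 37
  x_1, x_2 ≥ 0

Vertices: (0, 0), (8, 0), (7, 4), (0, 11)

Evaluate the objective at each vertex of the feasible region:
  z(0, 0) = 0
  z(8, 0) = 40
  z(7, 4) = 43  ←
  z(0, 11) = 22
The maximum is at x_1 = 7, x_2 = 4.

(7, 4)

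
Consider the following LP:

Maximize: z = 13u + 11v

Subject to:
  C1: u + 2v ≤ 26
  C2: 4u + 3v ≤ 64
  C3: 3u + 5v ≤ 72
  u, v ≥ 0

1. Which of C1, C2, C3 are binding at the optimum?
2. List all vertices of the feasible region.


1. C1, C2
2. (0, 0), (16, 0), (10, 8), (0, 13)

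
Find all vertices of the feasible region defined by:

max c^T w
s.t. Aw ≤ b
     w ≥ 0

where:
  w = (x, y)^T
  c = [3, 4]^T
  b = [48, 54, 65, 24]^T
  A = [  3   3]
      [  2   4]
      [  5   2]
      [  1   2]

(0, 0), (13, 0), (11, 5), (8, 8), (0, 12)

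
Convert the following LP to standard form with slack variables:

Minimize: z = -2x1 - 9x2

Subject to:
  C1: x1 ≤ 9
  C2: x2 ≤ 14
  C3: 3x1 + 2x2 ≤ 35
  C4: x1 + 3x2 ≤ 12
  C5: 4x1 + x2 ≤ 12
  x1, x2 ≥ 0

min z = -2x1 - 9x2

s.t.
  x1 + s1 = 9
  x2 + s2 = 14
  3x1 + 2x2 + s3 = 35
  x1 + 3x2 + s4 = 12
  4x1 + x2 + s5 = 12
  x1, x2, s1, s2, s3, s4, s5 ≥ 0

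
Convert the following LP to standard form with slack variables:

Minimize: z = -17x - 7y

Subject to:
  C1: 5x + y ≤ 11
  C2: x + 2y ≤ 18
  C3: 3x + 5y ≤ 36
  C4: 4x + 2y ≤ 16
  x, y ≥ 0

min z = -17x - 7y

s.t.
  5x + y + s1 = 11
  x + 2y + s2 = 18
  3x + 5y + s3 = 36
  4x + 2y + s4 = 16
  x, y, s1, s2, s3, s4 ≥ 0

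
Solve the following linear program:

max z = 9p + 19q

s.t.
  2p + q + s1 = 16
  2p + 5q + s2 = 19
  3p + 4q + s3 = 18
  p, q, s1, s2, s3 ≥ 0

Evaluate the objective at each vertex of the feasible region:
  z(0, 0) = 0
  z(6, 0) = 54
  z(2, 3) = 75  ←
  z(0, 3.8) = 72.2
The maximum is at p = 2, q = 3.

p = 2, q = 3, z = 75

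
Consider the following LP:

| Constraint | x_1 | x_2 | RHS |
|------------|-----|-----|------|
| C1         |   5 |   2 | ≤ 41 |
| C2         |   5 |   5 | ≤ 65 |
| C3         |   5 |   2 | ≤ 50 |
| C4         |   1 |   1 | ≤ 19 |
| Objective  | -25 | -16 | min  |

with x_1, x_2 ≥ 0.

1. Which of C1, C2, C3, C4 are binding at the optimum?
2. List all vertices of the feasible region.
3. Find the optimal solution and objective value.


1. C1, C2
2. (0, 0), (8.2, 0), (5, 8), (0, 13)
3. x_1 = 5, x_2 = 8, z = -253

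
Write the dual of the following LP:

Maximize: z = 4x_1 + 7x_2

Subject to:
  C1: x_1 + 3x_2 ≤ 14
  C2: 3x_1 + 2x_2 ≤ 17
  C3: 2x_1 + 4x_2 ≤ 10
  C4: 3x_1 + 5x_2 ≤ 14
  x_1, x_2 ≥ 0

Primal max cᵀx s.t. Ax ≤ b, x ≥ 0  →  Dual min bᵀy s.t. Aᵀy ≥ c, y ≥ 0.

Minimize: z = 14y1 + 17y2 + 10y3 + 14y4

Subject to:
  y1 + 3y2 + 2y3 + 3y4 ≥ 4
  3y1 + 2y2 + 4y3 + 5y4 ≥ 7
  y1, y2, y3, y4 ≥ 0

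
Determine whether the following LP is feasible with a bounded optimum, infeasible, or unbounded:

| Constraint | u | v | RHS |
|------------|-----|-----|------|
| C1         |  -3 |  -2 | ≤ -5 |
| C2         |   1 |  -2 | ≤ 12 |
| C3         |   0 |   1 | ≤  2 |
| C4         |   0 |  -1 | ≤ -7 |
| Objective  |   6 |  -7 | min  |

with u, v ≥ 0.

Infeasible (no feasible solution exists)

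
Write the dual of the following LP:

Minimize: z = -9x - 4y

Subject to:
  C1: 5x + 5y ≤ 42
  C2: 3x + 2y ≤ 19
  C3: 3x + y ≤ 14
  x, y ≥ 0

Primal min cᵀx s.t. Ax ≤ b, x ≥ 0  →  Dual max −bᵀy s.t. Aᵀy ≥ −c, y ≥ 0.

Maximize: z = -42y1 - 19y2 - 14y3

Subject to:
  5y1 + 3y2 + 3y3 ≥ 9
  5y1 + 2y2 + y3 ≥ 4
  y1, y2, y3 ≥ 0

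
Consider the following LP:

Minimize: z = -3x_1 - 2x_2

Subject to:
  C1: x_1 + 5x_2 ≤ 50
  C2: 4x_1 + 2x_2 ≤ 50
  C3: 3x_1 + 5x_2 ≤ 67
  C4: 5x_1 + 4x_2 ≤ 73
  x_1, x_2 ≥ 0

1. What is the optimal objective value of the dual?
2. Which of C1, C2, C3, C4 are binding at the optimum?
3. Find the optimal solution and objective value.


1. -41
2. C2, C4
3. x_1 = 9, x_2 = 7, z = -41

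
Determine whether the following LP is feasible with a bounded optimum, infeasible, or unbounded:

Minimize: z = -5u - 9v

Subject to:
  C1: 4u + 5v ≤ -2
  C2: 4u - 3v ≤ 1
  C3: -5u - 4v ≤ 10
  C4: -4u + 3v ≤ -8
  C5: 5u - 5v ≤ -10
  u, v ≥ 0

Infeasible (no feasible solution exists)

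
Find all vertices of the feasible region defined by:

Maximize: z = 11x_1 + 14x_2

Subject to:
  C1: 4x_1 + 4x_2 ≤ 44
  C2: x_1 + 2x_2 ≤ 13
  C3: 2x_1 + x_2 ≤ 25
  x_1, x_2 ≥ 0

(0, 0), (11, 0), (9, 2), (0, 6.5)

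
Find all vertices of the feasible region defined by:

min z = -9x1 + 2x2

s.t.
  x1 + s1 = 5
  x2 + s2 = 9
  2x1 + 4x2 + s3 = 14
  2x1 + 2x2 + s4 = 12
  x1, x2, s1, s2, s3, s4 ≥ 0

(0, 0), (5, 0), (5, 1), (0, 3.5)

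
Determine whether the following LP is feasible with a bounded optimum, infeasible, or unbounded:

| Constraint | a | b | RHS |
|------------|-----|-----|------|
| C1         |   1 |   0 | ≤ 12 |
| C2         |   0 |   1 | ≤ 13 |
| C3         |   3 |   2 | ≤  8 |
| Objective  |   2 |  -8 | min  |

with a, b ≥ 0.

Feasible with a bounded optimal solution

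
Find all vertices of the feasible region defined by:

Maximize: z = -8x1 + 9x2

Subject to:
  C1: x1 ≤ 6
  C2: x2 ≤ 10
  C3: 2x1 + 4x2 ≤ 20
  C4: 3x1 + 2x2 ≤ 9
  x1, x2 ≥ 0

(0, 0), (3, 0), (0, 4.5)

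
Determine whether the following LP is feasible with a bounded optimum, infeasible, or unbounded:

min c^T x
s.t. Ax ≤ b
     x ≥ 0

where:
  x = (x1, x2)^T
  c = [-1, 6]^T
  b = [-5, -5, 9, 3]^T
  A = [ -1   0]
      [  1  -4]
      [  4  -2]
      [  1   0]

Infeasible (no feasible solution exists)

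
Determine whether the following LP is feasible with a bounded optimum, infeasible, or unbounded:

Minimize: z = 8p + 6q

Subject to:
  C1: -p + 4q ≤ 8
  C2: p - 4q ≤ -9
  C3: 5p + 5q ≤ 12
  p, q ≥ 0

Infeasible (no feasible solution exists)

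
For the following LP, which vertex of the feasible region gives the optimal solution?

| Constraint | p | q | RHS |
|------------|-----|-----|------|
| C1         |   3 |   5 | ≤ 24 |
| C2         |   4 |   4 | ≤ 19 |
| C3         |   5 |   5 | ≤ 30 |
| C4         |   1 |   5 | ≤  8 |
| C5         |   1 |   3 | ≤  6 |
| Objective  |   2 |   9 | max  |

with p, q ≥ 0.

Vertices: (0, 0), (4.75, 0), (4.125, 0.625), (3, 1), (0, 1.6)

Evaluate the objective at each vertex of the feasible region:
  z(0, 0) = 0
  z(4.75, 0) = 9.5
  z(4.125, 0.625) = 13.88
  z(3, 1) = 15  ←
  z(0, 1.6) = 14.4
The maximum is at p = 3, q = 1.

(3, 1)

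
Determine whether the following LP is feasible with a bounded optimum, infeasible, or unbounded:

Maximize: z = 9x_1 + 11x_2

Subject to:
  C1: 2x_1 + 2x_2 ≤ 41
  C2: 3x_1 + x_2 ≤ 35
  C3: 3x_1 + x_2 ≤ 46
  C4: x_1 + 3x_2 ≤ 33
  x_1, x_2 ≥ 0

Feasible with a bounded optimal solution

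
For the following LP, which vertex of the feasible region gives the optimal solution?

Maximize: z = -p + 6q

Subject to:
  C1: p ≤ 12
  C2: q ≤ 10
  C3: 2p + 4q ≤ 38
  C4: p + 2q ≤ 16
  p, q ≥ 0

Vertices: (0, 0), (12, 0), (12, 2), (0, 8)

Evaluate the objective at each vertex of the feasible region:
  z(0, 0) = 0
  z(12, 0) = -12
  z(12, 2) = 0
  z(0, 8) = 48  ←
The maximum is at p = 0, q = 8.

(0, 8)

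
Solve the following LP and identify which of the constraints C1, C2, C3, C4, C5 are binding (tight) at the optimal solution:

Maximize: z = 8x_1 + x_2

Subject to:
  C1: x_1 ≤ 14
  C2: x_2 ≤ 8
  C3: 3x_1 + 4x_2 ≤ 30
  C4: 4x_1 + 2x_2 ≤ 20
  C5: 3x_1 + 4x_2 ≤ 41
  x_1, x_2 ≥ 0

At x_1 = 5, x_2 = 0, compute slack b - a·x for each constraint:
  C1: 14 − 5 = 9  (slack)
  C2: 8 − 0 = 8  (slack)
  C3: 30 − 15 = 15  (slack)
  C4: 20 − 20 = 0  (binding)
  C5: 41 − 15 = 26  (slack)

Optimal: x_1 = 5, x_2 = 0
Binding: C4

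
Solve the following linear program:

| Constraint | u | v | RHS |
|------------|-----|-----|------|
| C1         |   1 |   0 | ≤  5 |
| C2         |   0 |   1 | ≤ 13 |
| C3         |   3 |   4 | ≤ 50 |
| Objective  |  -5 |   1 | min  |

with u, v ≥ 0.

Evaluate the objective at each vertex of the feasible region:
  z(0, 0) = 0
  z(5, 0) = -25  ←
  z(5, 8.75) = -16.25
  z(0, 12.5) = 12.5
The minimum is at u = 5, v = 0.

u = 5, v = 0, z = -25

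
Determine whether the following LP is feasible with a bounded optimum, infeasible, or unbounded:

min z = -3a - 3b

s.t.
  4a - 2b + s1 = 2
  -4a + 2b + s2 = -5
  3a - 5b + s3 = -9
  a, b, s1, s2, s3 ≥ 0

Infeasible (no feasible solution exists)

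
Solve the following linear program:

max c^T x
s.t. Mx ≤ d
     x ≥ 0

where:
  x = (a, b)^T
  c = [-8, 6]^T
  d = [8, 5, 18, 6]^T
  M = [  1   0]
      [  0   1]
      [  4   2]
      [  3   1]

Evaluate the objective at each vertex of the feasible region:
  z(0, 0) = 0
  z(2, 0) = -16
  z(0.3333, 5) = 27.33
  z(0, 5) = 30  ←
The maximum is at a = 0, b = 5.

a = 0, b = 5, z = 30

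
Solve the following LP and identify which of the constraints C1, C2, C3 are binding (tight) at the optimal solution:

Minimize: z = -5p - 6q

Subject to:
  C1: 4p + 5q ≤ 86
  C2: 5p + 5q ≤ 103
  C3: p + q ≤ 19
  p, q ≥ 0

At p = 9, q = 10, compute slack b - a·x for each constraint:
  C1: 86 − 86 = 0  (binding)
  C2: 103 − 95 = 8  (slack)
  C3: 19 − 19 = 0  (binding)

Optimal: p = 9, q = 10
Binding: C1, C3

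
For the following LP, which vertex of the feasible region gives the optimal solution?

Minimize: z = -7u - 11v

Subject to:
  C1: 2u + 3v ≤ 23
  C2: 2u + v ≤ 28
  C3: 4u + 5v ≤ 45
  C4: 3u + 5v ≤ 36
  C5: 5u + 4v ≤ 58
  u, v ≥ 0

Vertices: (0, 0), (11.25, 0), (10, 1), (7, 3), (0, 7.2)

Evaluate the objective at each vertex of the feasible region:
  z(0, 0) = 0
  z(11.25, 0) = -78.75
  z(10, 1) = -81
  z(7, 3) = -82  ←
  z(0, 7.2) = -79.2
The minimum is at u = 7, v = 3.

(7, 3)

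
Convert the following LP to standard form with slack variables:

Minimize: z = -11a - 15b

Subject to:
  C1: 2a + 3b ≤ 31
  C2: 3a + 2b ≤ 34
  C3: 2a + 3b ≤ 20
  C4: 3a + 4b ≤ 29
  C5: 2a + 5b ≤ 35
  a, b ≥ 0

min z = -11a - 15b

s.t.
  2a + 3b + s1 = 31
  3a + 2b + s2 = 34
  2a + 3b + s3 = 20
  3a + 4b + s4 = 29
  2a + 5b + s5 = 35
  a, b, s1, s2, s3, s4, s5 ≥ 0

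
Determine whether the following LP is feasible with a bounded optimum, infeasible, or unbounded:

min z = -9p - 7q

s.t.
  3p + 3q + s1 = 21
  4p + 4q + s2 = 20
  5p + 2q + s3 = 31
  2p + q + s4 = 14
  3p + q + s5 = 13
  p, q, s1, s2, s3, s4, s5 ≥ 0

Feasible with a bounded optimal solution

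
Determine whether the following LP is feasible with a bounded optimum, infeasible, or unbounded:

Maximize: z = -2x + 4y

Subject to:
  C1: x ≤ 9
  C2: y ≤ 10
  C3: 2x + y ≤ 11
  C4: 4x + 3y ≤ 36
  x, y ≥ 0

Feasible with a bounded optimal solution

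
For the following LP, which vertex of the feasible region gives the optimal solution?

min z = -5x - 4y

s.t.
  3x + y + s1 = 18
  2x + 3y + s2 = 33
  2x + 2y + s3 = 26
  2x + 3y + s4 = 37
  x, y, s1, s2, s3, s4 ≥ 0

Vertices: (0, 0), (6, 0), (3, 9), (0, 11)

Evaluate the objective at each vertex of the feasible region:
  z(0, 0) = 0
  z(6, 0) = -30
  z(3, 9) = -51  ←
  z(0, 11) = -44
The minimum is at x = 3, y = 9.

(3, 9)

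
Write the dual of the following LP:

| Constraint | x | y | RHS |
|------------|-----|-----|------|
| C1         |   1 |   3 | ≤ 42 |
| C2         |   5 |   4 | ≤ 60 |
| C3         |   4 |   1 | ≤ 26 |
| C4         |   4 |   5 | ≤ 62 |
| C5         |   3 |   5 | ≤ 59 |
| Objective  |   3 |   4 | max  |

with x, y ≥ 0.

Primal max cᵀx s.t. Ax ≤ b, x ≥ 0  →  Dual min bᵀy s.t. Aᵀy ≥ c, y ≥ 0.

Minimize: z = 42y1 + 60y2 + 26y3 + 62y4 + 59y5

Subject to:
  y1 + 5y2 + 4y3 + 4y4 + 3y5 ≥ 3
  3y1 + 4y2 + y3 + 5y4 + 5y5 ≥ 4
  y1, y2, y3, y4, y5 ≥ 0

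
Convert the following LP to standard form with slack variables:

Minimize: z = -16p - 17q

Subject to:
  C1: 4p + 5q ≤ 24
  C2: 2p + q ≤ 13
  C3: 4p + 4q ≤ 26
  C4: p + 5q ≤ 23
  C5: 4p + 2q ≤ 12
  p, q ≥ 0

min z = -16p - 17q

s.t.
  4p + 5q + s1 = 24
  2p + q + s2 = 13
  4p + 4q + s3 = 26
  p + 5q + s4 = 23
  4p + 2q + s5 = 12
  p, q, s1, s2, s3, s4, s5 ≥ 0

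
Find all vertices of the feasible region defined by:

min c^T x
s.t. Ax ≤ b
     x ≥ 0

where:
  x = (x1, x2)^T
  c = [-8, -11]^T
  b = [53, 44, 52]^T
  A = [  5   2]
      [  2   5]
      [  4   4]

(0, 0), (10.6, 0), (9, 4), (7, 6), (0, 8.8)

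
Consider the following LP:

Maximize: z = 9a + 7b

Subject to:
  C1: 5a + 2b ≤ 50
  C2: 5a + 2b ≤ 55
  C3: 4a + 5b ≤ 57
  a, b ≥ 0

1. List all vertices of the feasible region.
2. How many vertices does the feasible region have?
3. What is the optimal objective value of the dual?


1. (0, 0), (10, 0), (8, 5), (0, 11.4)
2. 4
3. 107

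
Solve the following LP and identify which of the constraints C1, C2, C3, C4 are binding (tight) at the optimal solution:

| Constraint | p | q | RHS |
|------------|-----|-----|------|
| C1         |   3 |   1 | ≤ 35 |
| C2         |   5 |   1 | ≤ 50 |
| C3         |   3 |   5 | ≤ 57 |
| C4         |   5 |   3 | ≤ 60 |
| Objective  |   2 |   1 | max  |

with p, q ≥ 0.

At p = 9, q = 5, compute slack b - a·x for each constraint:
  C1: 35 − 32 = 3  (slack)
  C2: 50 − 50 = 0  (binding)
  C3: 57 − 52 = 5  (slack)
  C4: 60 − 60 = 0  (binding)

Optimal: p = 9, q = 5
Binding: C2, C4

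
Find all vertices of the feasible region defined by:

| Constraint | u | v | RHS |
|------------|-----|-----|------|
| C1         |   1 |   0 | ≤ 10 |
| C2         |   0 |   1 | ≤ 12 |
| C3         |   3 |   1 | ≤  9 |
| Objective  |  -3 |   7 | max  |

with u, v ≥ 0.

(0, 0), (3, 0), (0, 9)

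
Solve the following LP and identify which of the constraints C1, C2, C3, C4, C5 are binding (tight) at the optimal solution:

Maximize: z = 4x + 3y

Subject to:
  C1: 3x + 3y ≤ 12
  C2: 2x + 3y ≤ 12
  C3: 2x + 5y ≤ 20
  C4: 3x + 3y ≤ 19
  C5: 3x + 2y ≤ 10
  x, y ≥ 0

At x = 2, y = 2, compute slack b - a·x for each constraint:
  C1: 12 − 12 = 0  (binding)
  C2: 12 − 10 = 2  (slack)
  C3: 20 − 14 = 6  (slack)
  C4: 19 − 12 = 7  (slack)
  C5: 10 − 10 = 0  (binding)

Optimal: x = 2, y = 2
Binding: C1, C5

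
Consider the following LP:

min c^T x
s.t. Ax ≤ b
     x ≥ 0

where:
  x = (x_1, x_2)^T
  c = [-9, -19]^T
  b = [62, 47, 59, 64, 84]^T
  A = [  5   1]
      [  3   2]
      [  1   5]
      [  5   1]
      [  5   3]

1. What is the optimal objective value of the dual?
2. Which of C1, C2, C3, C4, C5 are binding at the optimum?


1. -271
2. C2, C3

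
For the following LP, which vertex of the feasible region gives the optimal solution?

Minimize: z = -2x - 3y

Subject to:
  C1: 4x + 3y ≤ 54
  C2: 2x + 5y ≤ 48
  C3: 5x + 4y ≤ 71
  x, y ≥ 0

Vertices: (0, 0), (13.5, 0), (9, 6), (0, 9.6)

Evaluate the objective at each vertex of the feasible region:
  z(0, 0) = 0
  z(13.5, 0) = -27
  z(9, 6) = -36  ←
  z(0, 9.6) = -28.8
The minimum is at x = 9, y = 6.

(9, 6)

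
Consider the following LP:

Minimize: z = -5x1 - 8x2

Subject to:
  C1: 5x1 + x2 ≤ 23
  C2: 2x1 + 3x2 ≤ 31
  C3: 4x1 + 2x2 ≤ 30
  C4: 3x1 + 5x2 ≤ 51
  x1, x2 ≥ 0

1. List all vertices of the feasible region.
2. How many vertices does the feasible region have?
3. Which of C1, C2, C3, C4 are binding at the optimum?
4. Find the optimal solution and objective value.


1. (0, 0), (4.6, 0), (2.923, 8.385), (2, 9), (0, 10.2)
2. 5
3. C2, C4
4. x1 = 2, x2 = 9, z = -82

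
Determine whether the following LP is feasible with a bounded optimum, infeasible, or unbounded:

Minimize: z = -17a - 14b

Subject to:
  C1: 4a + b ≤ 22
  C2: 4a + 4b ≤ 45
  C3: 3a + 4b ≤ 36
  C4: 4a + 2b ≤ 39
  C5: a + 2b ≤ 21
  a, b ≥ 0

Feasible with a bounded optimal solution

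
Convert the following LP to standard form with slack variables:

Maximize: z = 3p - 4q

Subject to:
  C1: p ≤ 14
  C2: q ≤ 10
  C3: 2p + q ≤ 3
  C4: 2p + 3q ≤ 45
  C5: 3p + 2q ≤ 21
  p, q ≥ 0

max z = 3p - 4q

s.t.
  p + s1 = 14
  q + s2 = 10
  2p + q + s3 = 3
  2p + 3q + s4 = 45
  3p + 2q + s5 = 21
  p, q, s1, s2, s3, s4, s5 ≥ 0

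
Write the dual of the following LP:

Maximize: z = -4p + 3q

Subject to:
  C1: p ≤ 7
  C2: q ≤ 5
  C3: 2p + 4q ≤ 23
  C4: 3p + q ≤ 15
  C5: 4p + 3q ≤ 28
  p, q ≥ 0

Primal max cᵀx s.t. Ax ≤ b, x ≥ 0  →  Dual min bᵀy s.t. Aᵀy ≥ c, y ≥ 0.

Minimize: z = 7y1 + 5y2 + 23y3 + 15y4 + 28y5

Subject to:
  y1 + 2y3 + 3y4 + 4y5 ≥ -4
  y2 + 4y3 + y4 + 3y5 ≥ 3
  y1, y2, y3, y4, y5 ≥ 0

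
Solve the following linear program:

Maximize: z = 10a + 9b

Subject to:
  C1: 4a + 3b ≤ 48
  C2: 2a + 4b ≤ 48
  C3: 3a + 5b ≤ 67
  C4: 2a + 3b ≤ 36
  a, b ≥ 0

Evaluate the objective at each vertex of the feasible region:
  z(0, 0) = 0
  z(12, 0) = 120
  z(6, 8) = 132  ←
  z(0, 12) = 108
The maximum is at a = 6, b = 8.

a = 6, b = 8, z = 132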